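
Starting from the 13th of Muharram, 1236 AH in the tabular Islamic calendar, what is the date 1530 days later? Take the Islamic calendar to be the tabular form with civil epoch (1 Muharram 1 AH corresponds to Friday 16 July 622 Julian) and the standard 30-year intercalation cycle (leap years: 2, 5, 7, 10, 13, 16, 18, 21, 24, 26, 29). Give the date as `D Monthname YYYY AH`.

JDN of the 13th of Muharram, 1236 AH = 2386095.
2386095 + 1530 = 2387625.
JDN 2387625 in the tabular Islamic calendar is 8 Jumada al-Awwal 1240 AH.

8 Jumada al-Awwal 1240 AH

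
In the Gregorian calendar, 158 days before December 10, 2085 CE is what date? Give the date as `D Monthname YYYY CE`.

5 July 2085 CE

JDN of December 10, 2085 CE = 2482935.
2482935 − 158 = 2482777.
JDN 2482777 in the Gregorian calendar is 5 July 2085 CE.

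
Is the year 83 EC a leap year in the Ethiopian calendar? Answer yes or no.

yes

83 mod 4 = 3; in the Ethiopian calendar a year is leap when year mod 4 = 3, so it is a leap year.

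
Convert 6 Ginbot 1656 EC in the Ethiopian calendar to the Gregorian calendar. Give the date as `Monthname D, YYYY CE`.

Both dates share Julian Day Number 2328955; in the Gregorian calendar that is 11 May 1664 CE.

May 11, 1664 CE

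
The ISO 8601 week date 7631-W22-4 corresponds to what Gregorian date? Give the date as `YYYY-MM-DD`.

ISO week 1 of 7631 is the week containing the first Thursday of 7631.
Week 22, day 4 (Thursday) lands on 7631-05-29.

7631-05-29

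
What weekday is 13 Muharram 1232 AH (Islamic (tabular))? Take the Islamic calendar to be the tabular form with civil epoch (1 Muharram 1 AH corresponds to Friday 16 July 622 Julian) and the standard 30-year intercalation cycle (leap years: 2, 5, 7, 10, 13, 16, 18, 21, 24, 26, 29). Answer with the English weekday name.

In the Gregorian calendar this is 3 December 1816 (JDN 2384677).
JDN 2384677 mod 7 = 1, and JDN 0 was a Monday, so this is a Tuesday.

Tuesday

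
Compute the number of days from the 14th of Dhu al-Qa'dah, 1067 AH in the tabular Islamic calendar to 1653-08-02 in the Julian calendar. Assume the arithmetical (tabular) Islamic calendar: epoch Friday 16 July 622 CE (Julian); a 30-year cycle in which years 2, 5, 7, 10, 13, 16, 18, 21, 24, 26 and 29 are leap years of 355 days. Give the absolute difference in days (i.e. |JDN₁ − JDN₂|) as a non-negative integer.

1473

First date → JDN 2326503; second date → JDN 2325030.
The interval is |2326503 − 2325030| = 1473 days.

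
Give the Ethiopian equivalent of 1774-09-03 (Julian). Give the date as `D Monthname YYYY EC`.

6 Meskerem 1767 EC

Both dates share Julian Day Number 2369257; in the Ethiopian calendar that is 6 Meskerem 1767 EC.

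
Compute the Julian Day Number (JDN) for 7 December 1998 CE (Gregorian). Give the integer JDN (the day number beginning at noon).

JDN 2299161 is 15 October 1582 CE (Gregorian); the target day is +151994 days from there, so JDN = 2451155.

2451155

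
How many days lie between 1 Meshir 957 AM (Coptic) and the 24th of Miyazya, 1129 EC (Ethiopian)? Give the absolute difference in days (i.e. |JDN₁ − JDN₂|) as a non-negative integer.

37903

JDN of the first date = 2174359.
JDN of the second date = 2136456.
|2136456 − 2174359| = 37903.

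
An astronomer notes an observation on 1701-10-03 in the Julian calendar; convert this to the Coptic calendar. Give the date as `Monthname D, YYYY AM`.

Julian Day Number of the source date = 2342624.
Converting JDN 2342624 to the Coptic calendar gives 6 Paopi 1418 AM.

Paopi 6, 1418 AM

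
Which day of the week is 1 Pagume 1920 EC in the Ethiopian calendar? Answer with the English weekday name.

This is JDN 2425496 (6 September 1928 Gregorian).
Since JDN mod 7 = 3 (0 = Monday), the day is Thursday.

Thursday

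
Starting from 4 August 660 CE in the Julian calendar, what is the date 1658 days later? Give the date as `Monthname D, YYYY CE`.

February 17, 665 CE

Counting 1658 days forward from JDN 1962339 reaches JDN 1963997, which is February 17, 665 CE.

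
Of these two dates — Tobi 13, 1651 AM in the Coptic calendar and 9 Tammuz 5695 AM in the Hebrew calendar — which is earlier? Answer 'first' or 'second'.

first

First date → JDN 2427824; second date → JDN 2427994.
JDN 2427824 < JDN 2427994, so the first date is earlier.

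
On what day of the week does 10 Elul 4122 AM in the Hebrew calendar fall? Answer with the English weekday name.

This is JDN 1853508 (19 August 362 Gregorian).
JDN 1853508 mod 7 = 6, and JDN 0 was a Monday, so this is a Sunday.

Sunday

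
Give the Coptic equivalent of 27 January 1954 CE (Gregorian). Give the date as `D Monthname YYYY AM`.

Both dates share Julian Day Number 2434770; in the Coptic calendar that is 19 Tobi 1670 AM.

19 Tobi 1670 AM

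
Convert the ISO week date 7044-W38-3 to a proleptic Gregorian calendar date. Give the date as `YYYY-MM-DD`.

7044-09-18

ISO week 1 of 7044 is the week containing the first Thursday of 7044.
Week 38, day 3 (Wednesday) lands on 7044-09-18.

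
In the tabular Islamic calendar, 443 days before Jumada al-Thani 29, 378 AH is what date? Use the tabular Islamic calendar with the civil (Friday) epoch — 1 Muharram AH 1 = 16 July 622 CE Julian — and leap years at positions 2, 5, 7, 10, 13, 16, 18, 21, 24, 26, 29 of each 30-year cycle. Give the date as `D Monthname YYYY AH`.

29 Rabi' al-Awwal 377 AH

Counting 443 days back from JDN 2082212 reaches JDN 2081769, which is 29 Rabi' al-Awwal 377 AH.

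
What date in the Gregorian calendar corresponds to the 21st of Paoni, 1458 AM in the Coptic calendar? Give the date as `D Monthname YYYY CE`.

Julian Day Number of the source date = 2357489.
Converting JDN 2357489 to the Gregorian calendar gives 26 June 1742 CE.

26 June 1742 CE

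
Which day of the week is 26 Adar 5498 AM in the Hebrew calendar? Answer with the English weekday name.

Tuesday

This is JDN 2355928 (18 March 1738 Gregorian).
Since JDN mod 7 = 1 (0 = Monday), the day is Tuesday.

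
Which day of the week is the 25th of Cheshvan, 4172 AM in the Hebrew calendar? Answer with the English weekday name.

This is JDN 1871476 (29 October 411 Gregorian).
Since JDN mod 7 = 5 (0 = Monday), the day is Saturday.

Saturday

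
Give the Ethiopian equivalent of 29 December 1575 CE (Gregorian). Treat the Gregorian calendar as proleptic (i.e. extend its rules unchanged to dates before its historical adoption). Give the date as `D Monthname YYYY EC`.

Both dates share Julian Day Number 2296679; in the Ethiopian calendar that is 22 Tahsas 1568 EC.

22 Tahsas 1568 EC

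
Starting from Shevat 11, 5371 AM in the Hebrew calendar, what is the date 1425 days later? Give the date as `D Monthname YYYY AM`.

The starting date is JDN 2309490; 2309490 + 1425 = 2310915.
JDN 2310915 corresponds to 18 Tevet 5375 AM.

18 Tevet 5375 AM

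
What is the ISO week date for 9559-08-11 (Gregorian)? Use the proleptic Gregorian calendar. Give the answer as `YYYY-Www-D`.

9559-W33-2

The weekday is Tuesday (ISO weekday 2).
That Tuesday belongs to ISO week 33 of ISO year 9559.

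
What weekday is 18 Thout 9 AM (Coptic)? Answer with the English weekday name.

Thursday

In the proleptic Gregorian calendar this is 15 September 292 (JDN 1827969).
Since JDN mod 7 = 3 (0 = Monday), the day is Thursday.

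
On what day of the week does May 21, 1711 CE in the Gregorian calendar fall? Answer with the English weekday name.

Thursday

Since JDN mod 7 = 3 (0 = Monday), the day is Thursday.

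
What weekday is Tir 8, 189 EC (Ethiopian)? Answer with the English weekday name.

This is JDN 1793015 (2 January 197 Gregorian).
Since JDN mod 7 = 0 (0 = Monday), the day is Monday.

Monday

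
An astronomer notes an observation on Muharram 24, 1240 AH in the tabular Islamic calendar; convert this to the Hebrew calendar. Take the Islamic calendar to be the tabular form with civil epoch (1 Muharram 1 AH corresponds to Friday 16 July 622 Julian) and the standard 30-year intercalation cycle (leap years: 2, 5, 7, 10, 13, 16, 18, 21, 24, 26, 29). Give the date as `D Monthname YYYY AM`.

25 Elul 5584 AM

Julian Day Number of the source date = 2387523.
Converting JDN 2387523 to the Hebrew calendar gives 25 Elul 5584 AM.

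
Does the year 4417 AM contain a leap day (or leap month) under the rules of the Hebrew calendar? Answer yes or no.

no

Hebrew year 4417 is year 9 of its 19-year Metonic cycle; leap years are at positions 3, 6, 8, 11, 14, 17, 19, so it is a common year (12 months).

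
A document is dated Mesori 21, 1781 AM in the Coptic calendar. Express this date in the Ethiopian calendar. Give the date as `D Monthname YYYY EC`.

21 Nehase 2057 EC

Julian Day Number of the source date = 2475525.
Converting JDN 2475525 to the Ethiopian calendar gives 21 Nehase 2057 EC.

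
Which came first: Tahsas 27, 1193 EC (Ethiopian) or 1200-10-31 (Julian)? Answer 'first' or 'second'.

second

First date → JDN 2159715; second date → JDN 2159662.
JDN 2159662 < JDN 2159715, so the second date is earlier.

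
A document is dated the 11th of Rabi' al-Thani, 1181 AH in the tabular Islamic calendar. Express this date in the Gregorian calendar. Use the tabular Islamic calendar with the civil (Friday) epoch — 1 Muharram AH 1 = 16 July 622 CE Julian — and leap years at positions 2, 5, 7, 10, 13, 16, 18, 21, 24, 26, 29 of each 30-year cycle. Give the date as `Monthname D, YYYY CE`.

September 6, 1767 CE

Both dates share Julian Day Number 2366692; in the Gregorian calendar that is 6 September 1767 CE.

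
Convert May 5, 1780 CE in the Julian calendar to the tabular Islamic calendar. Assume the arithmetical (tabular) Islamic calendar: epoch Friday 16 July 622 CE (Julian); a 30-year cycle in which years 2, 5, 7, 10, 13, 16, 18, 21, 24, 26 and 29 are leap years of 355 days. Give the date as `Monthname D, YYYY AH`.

Jumada al-Awwal 12, 1194 AH

Both dates share Julian Day Number 2371328; in the tabular Islamic calendar that is 12 Jumada al-Awwal 1194 AH.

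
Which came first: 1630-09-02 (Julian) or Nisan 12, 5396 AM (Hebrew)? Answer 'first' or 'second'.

First date → JDN 2316660; second date → JDN 2318704.
JDN 2316660 < JDN 2318704, so the first date is earlier.

first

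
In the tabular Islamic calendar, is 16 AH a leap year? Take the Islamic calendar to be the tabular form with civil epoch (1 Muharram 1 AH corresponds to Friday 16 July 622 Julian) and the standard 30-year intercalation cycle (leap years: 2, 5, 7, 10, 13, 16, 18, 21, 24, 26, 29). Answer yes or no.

Year 16 AH is year 16 of its 30-year cycle; leap positions are 2, 5, 7, 10, 13, 16, 18, 21, 24, 26, 29, so it is a leap year (355 days).

yes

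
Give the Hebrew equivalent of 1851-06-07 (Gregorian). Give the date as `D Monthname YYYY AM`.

Julian Day Number of the source date = 2397281.
Converting JDN 2397281 to the Hebrew calendar gives 7 Sivan 5611 AM.

7 Sivan 5611 AM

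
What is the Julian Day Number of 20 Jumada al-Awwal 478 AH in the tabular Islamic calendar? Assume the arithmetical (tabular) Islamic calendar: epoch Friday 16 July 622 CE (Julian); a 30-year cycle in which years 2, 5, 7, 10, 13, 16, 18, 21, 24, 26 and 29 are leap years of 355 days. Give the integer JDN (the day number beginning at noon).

In the proleptic Gregorian calendar the same day is 19 September 1085.
JDN 2400001 is 17 November 1858 CE (Gregorian), MJD 0; the target day is −282391 days from there, so JDN = 2117610.

2117610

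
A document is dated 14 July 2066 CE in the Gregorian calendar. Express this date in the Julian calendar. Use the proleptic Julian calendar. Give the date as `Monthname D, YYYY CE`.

The Julian–Gregorian offset here is 13 days (Julian trailing).
14 July 2066 Gregorian − 13 days → 1 July 2066 Julian.

July 1, 2066 CE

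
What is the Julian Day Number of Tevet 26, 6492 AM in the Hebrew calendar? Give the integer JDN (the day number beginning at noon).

In the Gregorian calendar the same day is 16 January 2732.
JDN 2299161 is 15 October 1582 CE (Gregorian); the target day is +419756 days from there, so JDN = 2718917.

2718917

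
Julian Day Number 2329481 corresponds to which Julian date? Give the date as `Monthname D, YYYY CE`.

October 9, 1665 CE

JDN 2329481 is 19 October 1665 in the Gregorian calendar.
In the Julian calendar that day is October 9, 1665 CE.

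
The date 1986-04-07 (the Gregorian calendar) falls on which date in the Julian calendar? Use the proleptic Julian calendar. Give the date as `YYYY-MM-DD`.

At this point the Julian calendar is 13 days behind the Gregorian.
7 April 1986 Gregorian − 13 days → 25 March 1986 Julian.

1986-03-25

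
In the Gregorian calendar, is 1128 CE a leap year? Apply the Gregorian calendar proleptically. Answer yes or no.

yes

1128 is divisible by 4 and not by 100, so it is a leap year.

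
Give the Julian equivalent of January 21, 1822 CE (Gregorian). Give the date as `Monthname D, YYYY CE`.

January 9, 1822 CE

For dates in this range the Gregorian date is 12 days ahead of the Julian.
21 January 1822 Gregorian − 12 days → 9 January 1822 Julian.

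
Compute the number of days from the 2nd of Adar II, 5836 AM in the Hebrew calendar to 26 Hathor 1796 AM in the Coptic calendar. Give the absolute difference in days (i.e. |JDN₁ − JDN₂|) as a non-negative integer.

1369

First date → JDN 2479370; second date → JDN 2480739.
The interval is |2479370 − 2480739| = 1369 days.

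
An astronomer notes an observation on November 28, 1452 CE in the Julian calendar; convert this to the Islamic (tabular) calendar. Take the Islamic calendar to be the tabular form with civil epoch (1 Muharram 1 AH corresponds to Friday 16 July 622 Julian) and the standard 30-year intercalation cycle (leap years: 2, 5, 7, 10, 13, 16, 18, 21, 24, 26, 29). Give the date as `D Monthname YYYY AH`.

Julian Day Number of the source date = 2251733.
Converting JDN 2251733 to the tabular Islamic calendar gives 16 Dhu al-Qa'dah 856 AH.

16 Dhu al-Qa'dah 856 AH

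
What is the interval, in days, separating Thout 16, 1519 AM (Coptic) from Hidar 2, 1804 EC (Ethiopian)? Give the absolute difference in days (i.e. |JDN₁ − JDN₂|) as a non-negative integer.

3334

JDN of the first date = 2379494.
JDN of the second date = 2382828.
|2382828 − 2379494| = 3334.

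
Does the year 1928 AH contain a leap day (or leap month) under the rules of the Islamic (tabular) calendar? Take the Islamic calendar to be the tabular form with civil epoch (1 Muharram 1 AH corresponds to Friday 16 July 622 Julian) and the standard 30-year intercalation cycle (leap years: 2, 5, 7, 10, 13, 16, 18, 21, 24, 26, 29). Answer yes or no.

Year 1928 AH is year 8 of its 30-year cycle; leap positions are 2, 5, 7, 10, 13, 16, 18, 21, 24, 26, 29, so it is a common year (354 days).

no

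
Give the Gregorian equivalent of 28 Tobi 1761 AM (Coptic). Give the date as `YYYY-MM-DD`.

Both dates share Julian Day Number 2468017; in the Gregorian calendar that is 5 February 2045 CE.

2045-02-05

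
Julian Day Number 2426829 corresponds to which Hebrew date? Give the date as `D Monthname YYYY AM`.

JDN 2426829 is 1 May 1932 in the Gregorian calendar.
In the Hebrew calendar that day is 25 Nisan 5692 AM.

25 Nisan 5692 AM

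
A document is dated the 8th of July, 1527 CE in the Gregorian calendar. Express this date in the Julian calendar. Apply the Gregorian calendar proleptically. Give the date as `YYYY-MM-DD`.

For dates in this range the Gregorian date is 10 days ahead of the Julian.
8 July 1527 Gregorian − 10 days → 28 June 1527 Julian.

1527-06-28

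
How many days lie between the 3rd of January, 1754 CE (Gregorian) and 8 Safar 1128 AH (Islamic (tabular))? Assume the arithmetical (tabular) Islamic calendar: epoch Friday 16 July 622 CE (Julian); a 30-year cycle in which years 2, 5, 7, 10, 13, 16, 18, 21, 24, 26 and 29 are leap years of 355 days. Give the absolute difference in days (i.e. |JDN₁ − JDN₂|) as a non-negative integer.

JDN of the first date = 2361698.
JDN of the second date = 2347848.
|2347848 − 2361698| = 13850.

13850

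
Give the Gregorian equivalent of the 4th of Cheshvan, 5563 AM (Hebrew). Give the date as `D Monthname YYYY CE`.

Both dates share Julian Day Number 2379529; in the Gregorian calendar that is 30 October 1802 CE.

30 October 1802 CE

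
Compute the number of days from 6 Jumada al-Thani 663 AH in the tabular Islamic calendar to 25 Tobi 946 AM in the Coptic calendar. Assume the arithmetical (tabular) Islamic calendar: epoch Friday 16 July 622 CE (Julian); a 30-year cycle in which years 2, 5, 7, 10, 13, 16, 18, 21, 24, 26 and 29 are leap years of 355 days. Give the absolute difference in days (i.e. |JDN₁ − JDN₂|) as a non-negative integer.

12849

JDN of the first date = 2183184.
JDN of the second date = 2170335.
|2170335 − 2183184| = 12849.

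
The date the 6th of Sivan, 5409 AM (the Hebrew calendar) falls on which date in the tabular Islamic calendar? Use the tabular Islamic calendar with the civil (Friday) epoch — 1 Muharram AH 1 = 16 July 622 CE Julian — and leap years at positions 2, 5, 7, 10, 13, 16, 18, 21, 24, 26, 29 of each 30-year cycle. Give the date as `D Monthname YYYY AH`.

5 Jumada al-Awwal 1059 AH

The source date corresponds to 17 May 1649 in the Gregorian calendar (JDN 2323482).
That day falls on 5 Jumada al-Awwal 1059 AH in the tabular Islamic calendar.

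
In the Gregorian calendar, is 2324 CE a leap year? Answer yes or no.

2324 is divisible by 4 and not by 100, so it is a leap year.

yes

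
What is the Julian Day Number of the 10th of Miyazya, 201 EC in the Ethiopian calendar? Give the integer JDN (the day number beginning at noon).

1797490

Equivalently 5 April 209 (proleptic Gregorian).
JDN 2299161 is 15 October 1582 CE (Gregorian); the target day is −501671 days from there, so JDN = 1797490.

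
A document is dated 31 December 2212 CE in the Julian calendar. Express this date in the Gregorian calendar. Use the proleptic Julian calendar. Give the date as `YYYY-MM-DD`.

2213-01-15

For dates in this range the Gregorian date is 15 days ahead of the Julian.
31 December 2212 Julian + 15 days → 15 January 2213 Gregorian.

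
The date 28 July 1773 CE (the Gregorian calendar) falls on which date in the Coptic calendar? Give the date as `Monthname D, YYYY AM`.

Julian Day Number of the source date = 2368844.
Converting JDN 2368844 to the Coptic calendar gives 23 Epip 1489 AM.

Epip 23, 1489 AM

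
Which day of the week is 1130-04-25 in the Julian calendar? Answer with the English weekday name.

In the proleptic Gregorian calendar this is 2 May 1130 (JDN 2133905).
JDN 2133905 mod 7 = 4, and JDN 0 was a Monday, so this is a Friday.

Friday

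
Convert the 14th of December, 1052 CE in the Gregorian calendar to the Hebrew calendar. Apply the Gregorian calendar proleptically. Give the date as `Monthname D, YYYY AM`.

Tevet 14, 4813 AM

Both dates share Julian Day Number 2105643; in the Hebrew calendar that is 14 Tevet 4813 AM.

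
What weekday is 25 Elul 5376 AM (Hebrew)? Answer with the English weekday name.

This is JDN 2311542 (7 September 1616 Gregorian).
Since JDN mod 7 = 2 (0 = Monday), the day is Wednesday.

Wednesday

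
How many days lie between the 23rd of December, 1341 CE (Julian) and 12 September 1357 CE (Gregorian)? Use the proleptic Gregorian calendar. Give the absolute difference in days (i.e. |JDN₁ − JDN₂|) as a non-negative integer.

First date → JDN 2211215; second date → JDN 2216949.
The interval is |2211215 − 2216949| = 5734 days.

5734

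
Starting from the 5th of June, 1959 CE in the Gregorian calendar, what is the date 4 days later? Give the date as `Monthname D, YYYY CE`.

June 9, 1959 CE

The starting date is JDN 2436725; 2436725 + 4 = 2436729.
JDN 2436729 corresponds to June 9, 1959 CE.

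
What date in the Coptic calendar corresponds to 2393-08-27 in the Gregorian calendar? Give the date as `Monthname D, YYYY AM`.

Julian Day Number of the source date = 2595324.
Converting JDN 2595324 to the Coptic calendar gives 18 Mesori 2109 AM.

Mesori 18, 2109 AM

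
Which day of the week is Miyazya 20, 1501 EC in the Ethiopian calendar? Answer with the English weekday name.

Equivalently 25 April 1509 Gregorian, JDN 2272325.
2272325 ≡ 6 (mod 7); counting from Monday = 0 gives Sunday.

Sunday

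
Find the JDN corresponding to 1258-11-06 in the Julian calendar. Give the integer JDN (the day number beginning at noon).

In the proleptic Gregorian calendar the same day is 13 November 1258.
JDN 2299161 is 15 October 1582 CE (Gregorian); the target day is −118309 days from there, so JDN = 2180852.

2180852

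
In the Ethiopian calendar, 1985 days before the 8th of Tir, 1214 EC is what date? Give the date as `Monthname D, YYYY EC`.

Nehase 4, 1208 EC

JDN of the 8th of Tir, 1214 EC = 2167396.
2167396 − 1985 = 2165411.
JDN 2165411 in the Ethiopian calendar is Nehase 4, 1208 EC.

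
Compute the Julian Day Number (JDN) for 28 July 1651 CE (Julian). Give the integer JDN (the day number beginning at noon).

In the Gregorian calendar the same day is 7 August 1651.
JDN 2451545 is 1 January 2000 CE (Gregorian); the target day is −127251 days from there, so JDN = 2324294.

2324294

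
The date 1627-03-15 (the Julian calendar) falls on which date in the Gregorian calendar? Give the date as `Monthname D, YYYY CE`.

March 25, 1627 CE

At this point the Julian calendar is 10 days behind the Gregorian.
15 March 1627 Julian + 10 days → 25 March 1627 Gregorian.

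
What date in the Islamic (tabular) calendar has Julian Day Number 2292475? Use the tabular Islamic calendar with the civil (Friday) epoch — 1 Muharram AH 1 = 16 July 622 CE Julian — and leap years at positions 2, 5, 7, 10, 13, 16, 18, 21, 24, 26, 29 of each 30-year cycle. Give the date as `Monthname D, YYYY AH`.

The proleptic Gregorian equivalent of JDN 2292475 is 25 June 1564.
In the tabular Islamic calendar that day is Dhu al-Qa'dah 5, 971 AH.

Dhu al-Qa'dah 5, 971 AH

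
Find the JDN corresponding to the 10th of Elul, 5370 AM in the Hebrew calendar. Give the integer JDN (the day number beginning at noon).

In the Gregorian calendar the same day is 29 August 1610.
JDN 2451545 is 1 January 2000 CE (Gregorian); the target day is −142204 days from there, so JDN = 2309341.

2309341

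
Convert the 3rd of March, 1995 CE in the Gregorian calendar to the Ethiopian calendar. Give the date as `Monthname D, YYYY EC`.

Yekatit 24, 1987 EC

Julian Day Number of the source date = 2449780.
Converting JDN 2449780 to the Ethiopian calendar gives 24 Yekatit 1987 EC.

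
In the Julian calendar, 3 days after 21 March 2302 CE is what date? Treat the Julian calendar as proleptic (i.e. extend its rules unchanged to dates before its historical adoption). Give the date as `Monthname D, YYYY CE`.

JDN of 21 March 2302 CE = 2561943.
2561943 + 3 = 2561946.
JDN 2561946 in the Julian calendar is March 24, 2302 CE.

March 24, 2302 CE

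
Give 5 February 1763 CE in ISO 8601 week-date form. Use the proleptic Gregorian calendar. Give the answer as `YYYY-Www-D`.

1763-W05-6

The weekday is Saturday (ISO weekday 6).
That Saturday belongs to ISO week 5 of ISO year 1763.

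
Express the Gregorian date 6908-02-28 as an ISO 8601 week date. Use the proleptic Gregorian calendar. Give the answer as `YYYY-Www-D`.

6908-W09-2

The weekday is Tuesday (ISO weekday 2).
That Tuesday belongs to ISO week 9 of ISO year 6908.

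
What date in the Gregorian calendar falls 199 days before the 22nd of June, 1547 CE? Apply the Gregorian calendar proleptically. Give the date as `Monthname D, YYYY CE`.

December 5, 1546 CE

The starting date is JDN 2286262; 2286262 − 199 = 2286063.
JDN 2286063 corresponds to December 5, 1546 CE.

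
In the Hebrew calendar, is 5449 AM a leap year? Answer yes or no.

no

Hebrew year 5449 is year 15 of its 19-year Metonic cycle; leap years are at positions 3, 6, 8, 11, 14, 17, 19, so it is a common year (12 months).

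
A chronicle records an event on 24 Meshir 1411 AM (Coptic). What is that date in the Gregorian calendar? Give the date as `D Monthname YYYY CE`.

28 February 1695 CE

Both dates share Julian Day Number 2340205; in the Gregorian calendar that is 28 February 1695 CE.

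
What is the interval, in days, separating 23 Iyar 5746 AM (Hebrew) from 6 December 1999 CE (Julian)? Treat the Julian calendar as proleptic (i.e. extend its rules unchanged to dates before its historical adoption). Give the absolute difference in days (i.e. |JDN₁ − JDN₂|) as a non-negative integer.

4949

First date → JDN 2446583; second date → JDN 2451532.
The interval is |2446583 − 2451532| = 4949 days.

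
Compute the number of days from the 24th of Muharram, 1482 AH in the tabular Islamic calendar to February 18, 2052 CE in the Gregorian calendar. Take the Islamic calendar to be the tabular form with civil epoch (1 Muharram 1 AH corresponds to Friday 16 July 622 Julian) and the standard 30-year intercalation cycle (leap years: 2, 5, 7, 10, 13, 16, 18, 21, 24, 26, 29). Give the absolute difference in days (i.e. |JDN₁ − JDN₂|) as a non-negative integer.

2694

JDN of the first date = 2473280.
JDN of the second date = 2470586.
|2470586 − 2473280| = 2694.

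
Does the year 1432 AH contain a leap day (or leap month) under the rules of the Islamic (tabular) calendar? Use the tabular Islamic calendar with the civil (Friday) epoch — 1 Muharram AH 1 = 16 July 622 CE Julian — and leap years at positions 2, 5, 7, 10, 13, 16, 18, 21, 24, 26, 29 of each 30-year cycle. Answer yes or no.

Year 1432 AH is year 22 of its 30-year cycle; leap positions are 2, 5, 7, 10, 13, 16, 18, 21, 24, 26, 29, so it is a common year (354 days).

no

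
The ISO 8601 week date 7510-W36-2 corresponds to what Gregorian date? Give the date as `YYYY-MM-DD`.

ISO week 1 of 7510 is the week containing the first Thursday of 7510.
Week 36, day 2 (Tuesday) lands on 7510-09-06.

7510-09-06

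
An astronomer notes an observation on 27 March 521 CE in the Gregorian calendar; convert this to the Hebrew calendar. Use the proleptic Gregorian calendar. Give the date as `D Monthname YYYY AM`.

Julian Day Number of the source date = 1911437.
Converting JDN 1911437 to the Hebrew calendar gives 1 Nisan 4281 AM.

1 Nisan 4281 AM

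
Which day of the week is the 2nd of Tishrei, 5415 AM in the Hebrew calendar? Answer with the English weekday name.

Equivalently 13 September 1654 Gregorian, JDN 2325427.
2325427 ≡ 6 (mod 7); counting from Monday = 0 gives Sunday.

Sunday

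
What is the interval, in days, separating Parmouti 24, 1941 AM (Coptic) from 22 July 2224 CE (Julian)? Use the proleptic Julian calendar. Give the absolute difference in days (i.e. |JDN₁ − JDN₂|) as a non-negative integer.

First date → JDN 2533848; second date → JDN 2533577.
The interval is |2533848 − 2533577| = 271 days.

271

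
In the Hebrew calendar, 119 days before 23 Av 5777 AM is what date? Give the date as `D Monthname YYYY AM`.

The starting date is JDN 2457981; 2457981 − 119 = 2457862.
JDN 2457862 corresponds to 22 Nisan 5777 AM.

22 Nisan 5777 AM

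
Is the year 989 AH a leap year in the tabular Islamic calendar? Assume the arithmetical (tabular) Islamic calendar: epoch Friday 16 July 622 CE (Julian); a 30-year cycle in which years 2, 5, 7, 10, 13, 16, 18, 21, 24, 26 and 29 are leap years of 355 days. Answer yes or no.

Year 989 AH is year 29 of its 30-year cycle; leap positions are 2, 5, 7, 10, 13, 16, 18, 21, 24, 26, 29, so it is a leap year (355 days).

yes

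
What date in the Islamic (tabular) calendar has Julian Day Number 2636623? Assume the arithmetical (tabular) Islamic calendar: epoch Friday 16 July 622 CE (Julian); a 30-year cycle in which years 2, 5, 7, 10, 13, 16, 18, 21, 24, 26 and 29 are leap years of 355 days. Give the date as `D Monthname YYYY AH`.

JDN 2636623 is 23 September 2506 in the Gregorian calendar.
In the tabular Islamic calendar that day is 4 Muharram 1943 AH.

4 Muharram 1943 AH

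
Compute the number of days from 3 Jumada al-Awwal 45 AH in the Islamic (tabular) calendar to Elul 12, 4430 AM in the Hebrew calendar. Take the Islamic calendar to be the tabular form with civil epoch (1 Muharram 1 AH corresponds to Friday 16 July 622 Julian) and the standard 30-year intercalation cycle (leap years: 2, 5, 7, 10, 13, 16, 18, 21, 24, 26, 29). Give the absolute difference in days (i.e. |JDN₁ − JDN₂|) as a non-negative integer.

First date → JDN 1964152; second date → JDN 1966021.
The interval is |1964152 − 1966021| = 1869 days.

1869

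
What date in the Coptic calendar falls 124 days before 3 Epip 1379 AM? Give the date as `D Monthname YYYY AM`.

29 Meshir 1379 AM

JDN of 3 Epip 1379 AM = 2328646.
2328646 − 124 = 2328522.
JDN 2328522 in the Coptic calendar is 29 Meshir 1379 AM.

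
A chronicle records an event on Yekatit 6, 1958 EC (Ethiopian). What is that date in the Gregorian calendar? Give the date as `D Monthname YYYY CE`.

13 February 1966 CE

Both dates share Julian Day Number 2439170; in the Gregorian calendar that is 13 February 1966 CE.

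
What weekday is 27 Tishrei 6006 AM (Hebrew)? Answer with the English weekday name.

In the Gregorian calendar this is 18 October 2245 (JDN 2541320).
Since JDN mod 7 = 5 (0 = Monday), the day is Saturday.

Saturday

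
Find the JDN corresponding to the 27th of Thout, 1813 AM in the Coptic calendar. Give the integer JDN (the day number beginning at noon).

In the Gregorian calendar the same day is 7 October 2096.
JDN 2299161 is 15 October 1582 CE (Gregorian); the target day is +187728 days from there, so JDN = 2486889.

2486889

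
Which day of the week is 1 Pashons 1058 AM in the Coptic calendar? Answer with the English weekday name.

This is JDN 2211339 (4 May 1342 Gregorian).
2211339 ≡ 4 (mod 7); counting from Monday = 0 gives Friday.

Friday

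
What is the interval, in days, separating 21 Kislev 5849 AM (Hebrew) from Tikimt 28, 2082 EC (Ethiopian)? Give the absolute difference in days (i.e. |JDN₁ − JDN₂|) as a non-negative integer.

338

JDN of the first date = 2484025.
JDN of the second date = 2484363.
|2484363 − 2484025| = 338.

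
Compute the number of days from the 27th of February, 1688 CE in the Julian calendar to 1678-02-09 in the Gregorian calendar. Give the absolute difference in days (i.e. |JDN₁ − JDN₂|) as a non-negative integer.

First date → JDN 2337657; second date → JDN 2333977.
The interval is |2337657 − 2333977| = 3680 days.

3680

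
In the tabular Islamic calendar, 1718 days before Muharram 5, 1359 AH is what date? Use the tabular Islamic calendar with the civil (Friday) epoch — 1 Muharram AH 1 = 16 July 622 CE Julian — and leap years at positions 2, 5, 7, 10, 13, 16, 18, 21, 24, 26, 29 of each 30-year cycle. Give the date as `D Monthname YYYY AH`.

29 Safar 1354 AH

JDN of Muharram 5, 1359 AH = 2429674.
2429674 − 1718 = 2427956.
JDN 2427956 in the tabular Islamic calendar is 29 Safar 1354 AH.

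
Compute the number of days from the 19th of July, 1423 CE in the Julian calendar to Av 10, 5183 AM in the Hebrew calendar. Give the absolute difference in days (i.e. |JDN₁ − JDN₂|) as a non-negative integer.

First date → JDN 2241008; second date → JDN 2241007.
The interval is |2241008 − 2241007| = 1 day.

1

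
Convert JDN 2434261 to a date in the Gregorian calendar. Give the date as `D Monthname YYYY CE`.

5 September 1952 CE

Counting from JDN 2299161 = 15 Oct 1582 gives an offset of 135100 days.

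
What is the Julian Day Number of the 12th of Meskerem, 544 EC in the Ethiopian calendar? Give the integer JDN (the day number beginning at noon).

In the proleptic Gregorian calendar the same day is 12 September 551.
JDN 2451545 is 1 January 2000 CE (Gregorian); the target day is −528982 days from there, so JDN = 1922563.

1922563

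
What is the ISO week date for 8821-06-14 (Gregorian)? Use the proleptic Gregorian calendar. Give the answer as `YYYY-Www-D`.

The weekday is Monday (ISO weekday 1).
That Monday belongs to ISO week 24 of ISO year 8821.

8821-W24-1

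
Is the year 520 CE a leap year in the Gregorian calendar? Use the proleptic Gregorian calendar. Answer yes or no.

520 is divisible by 4 and not by 100, so it is a leap year.

yes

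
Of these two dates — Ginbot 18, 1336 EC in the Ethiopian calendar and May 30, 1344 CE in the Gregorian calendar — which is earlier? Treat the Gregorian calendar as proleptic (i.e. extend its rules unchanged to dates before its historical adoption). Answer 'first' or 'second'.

first

The two dates have Julian Day Numbers 2212087 and 2212096 respectively.
Since 2212087 < 2212096, the first date comes first.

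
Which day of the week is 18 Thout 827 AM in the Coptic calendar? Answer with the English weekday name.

Equivalently 22 September 1110 Gregorian, JDN 2126743.
Since JDN mod 7 = 3 (0 = Monday), the day is Thursday.

Thursday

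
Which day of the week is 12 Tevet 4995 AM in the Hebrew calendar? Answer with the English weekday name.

Equivalently 12 December 1234 Gregorian, JDN 2172115.
JDN 2172115 mod 7 = 1, and JDN 0 was a Monday, so this is a Tuesday.

Tuesday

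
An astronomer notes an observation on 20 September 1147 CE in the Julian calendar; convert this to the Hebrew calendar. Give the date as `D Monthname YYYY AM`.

Both dates share Julian Day Number 2140262; in the Hebrew calendar that is 24 Tishrei 4908 AM.

24 Tishrei 4908 AM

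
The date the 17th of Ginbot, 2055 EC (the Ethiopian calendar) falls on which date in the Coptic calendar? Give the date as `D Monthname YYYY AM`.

17 Pashons 1779 AM

Julian Day Number of the source date = 2474700.
Converting JDN 2474700 to the Coptic calendar gives 17 Pashons 1779 AM.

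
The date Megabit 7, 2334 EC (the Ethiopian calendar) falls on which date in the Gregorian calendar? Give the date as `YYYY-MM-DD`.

2342-03-19

Julian Day Number of the source date = 2576535.
Converting JDN 2576535 to the Gregorian calendar gives 19 March 2342 CE.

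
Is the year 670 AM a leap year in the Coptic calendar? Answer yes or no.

670 mod 4 = 2; in the Coptic calendar a year is leap when year mod 4 = 3, so it is a common year.

no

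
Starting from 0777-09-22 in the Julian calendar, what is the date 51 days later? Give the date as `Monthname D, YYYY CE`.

November 12, 777 CE

The starting date is JDN 2005122; 2005122 + 51 = 2005173.
JDN 2005173 corresponds to November 12, 777 CE.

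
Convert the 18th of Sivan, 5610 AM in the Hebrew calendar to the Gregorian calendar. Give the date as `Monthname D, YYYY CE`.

Julian Day Number of the source date = 2396907.
Converting JDN 2396907 to the Gregorian calendar gives 29 May 1850 CE.

May 29, 1850 CE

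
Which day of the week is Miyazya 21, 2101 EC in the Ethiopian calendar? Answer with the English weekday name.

Tuesday

This is JDN 2491476 (30 April 2109 Gregorian).
2491476 ≡ 1 (mod 7); counting from Monday = 0 gives Tuesday.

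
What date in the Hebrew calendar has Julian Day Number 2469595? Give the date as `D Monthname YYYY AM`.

The Gregorian equivalent of JDN 2469595 is 2 June 2049.
In the Hebrew calendar that day is 2 Sivan 5809 AM.

2 Sivan 5809 AM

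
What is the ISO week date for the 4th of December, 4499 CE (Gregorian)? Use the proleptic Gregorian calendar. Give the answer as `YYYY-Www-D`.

4499-W49-5

The weekday is Friday (ISO weekday 5).
That Friday belongs to ISO week 49 of ISO year 4499.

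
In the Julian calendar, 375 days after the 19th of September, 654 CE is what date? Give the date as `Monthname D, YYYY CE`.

September 29, 655 CE

JDN of the 19th of September, 654 CE = 1960193.
1960193 + 375 = 1960568.
JDN 1960568 in the Julian calendar is September 29, 655 CE.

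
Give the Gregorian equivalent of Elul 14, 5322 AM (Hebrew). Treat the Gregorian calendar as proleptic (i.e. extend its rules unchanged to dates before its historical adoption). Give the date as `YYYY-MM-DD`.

1562-08-25

Julian Day Number of the source date = 2291805.
Converting JDN 2291805 to the Gregorian calendar gives 25 August 1562 CE.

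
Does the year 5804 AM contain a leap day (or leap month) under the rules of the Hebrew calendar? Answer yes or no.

no

Hebrew year 5804 is year 9 of its 19-year Metonic cycle; leap years are at positions 3, 6, 8, 11, 14, 17, 19, so it is a common year (12 months).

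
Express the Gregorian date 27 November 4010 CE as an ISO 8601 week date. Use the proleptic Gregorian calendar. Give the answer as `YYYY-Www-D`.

The weekday is Saturday (ISO weekday 6).
That Saturday belongs to ISO week 47 of ISO year 4010.

4010-W47-6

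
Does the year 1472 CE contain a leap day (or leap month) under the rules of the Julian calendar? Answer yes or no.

yes

1472 mod 4 = 0, so it is a leap year in the Julian calendar.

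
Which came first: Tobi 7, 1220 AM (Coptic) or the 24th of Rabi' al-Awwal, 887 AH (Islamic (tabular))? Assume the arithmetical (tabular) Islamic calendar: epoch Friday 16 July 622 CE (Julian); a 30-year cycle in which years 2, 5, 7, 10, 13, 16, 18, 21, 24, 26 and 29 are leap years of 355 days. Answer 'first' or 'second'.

second

Converting both to JDN: 2270396 vs 2262491; the smaller is the second.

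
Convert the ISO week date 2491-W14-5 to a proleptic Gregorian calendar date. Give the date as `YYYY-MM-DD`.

2491-04-06

ISO week 1 of 2491 is the week containing the first Thursday of 2491.
Week 14, day 5 (Friday) lands on 2491-04-06.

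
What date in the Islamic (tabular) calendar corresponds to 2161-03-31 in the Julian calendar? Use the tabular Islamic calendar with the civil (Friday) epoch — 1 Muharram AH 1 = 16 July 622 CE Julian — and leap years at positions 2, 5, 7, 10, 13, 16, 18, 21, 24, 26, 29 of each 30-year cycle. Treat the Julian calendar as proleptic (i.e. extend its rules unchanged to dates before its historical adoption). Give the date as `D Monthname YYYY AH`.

The source date corresponds to 14 April 2161 in the Gregorian calendar (JDN 2510453).
That day falls on 18 Dhu al-Hijjah 1586 AH in the tabular Islamic calendar.

18 Dhu al-Hijjah 1586 AH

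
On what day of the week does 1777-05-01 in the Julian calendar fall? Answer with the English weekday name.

Monday

Equivalently 12 May 1777 Gregorian, JDN 2370228.
2370228 ≡ 0 (mod 7); counting from Monday = 0 gives Monday.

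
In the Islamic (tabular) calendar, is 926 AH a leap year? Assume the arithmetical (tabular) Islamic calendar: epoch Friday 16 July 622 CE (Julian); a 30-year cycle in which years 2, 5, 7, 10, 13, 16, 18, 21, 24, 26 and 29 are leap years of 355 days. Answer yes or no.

Year 926 AH is year 26 of its 30-year cycle; leap positions are 2, 5, 7, 10, 13, 16, 18, 21, 24, 26, 29, so it is a leap year (355 days).

yes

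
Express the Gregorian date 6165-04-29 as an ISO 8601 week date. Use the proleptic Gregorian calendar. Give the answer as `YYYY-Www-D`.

The weekday is Monday (ISO weekday 1).
That Monday belongs to ISO week 18 of ISO year 6165.

6165-W18-1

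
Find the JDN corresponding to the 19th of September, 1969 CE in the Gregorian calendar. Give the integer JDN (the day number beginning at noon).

JDN 2400001 is 17 November 1858 CE (Gregorian), MJD 0; the target day is +40483 days from there, so JDN = 2440484.

2440484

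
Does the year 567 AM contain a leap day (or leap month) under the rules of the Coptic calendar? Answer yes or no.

567 mod 4 = 3; in the Coptic calendar a year is leap when year mod 4 = 3, so it is a leap year.

yes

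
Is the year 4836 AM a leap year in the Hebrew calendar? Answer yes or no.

Hebrew year 4836 is year 10 of its 19-year Metonic cycle; leap years are at positions 3, 6, 8, 11, 14, 17, 19, so it is a common year (12 months).

no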